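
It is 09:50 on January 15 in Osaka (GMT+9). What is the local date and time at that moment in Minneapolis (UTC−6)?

Minneapolis is 15:00 behind Osaka.
Shift by the zone difference: 09:50 − 15:00 = 18:50 on Jan 14 in Minneapolis.

18:50 on January 14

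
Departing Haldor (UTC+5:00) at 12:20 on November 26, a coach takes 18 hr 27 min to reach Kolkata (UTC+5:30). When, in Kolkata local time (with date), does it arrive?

07:17 on November 27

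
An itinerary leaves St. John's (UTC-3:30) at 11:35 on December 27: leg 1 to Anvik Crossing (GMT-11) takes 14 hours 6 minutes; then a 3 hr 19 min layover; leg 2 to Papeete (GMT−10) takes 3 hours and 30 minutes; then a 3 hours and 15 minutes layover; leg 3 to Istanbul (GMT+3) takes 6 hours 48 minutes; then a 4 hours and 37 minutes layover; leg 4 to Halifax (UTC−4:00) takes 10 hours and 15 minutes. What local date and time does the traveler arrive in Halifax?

08:55 on December 29

Convert departure to UTC: 11:35 + 3:30 = 15:05 UTC on Dec 27.
Add 14 hours and 6 minutes leg 1 → 05:11 UTC (Dec 28).
Add 3 hours and 19 minutes layover in Anvik Crossing → 08:30 UTC.
Add 3 hours 30 minutes leg 2 → 12:00 UTC.
Add 3 hours 15 minutes layover in Papeete → 15:15 UTC.
Add 6 hours and 48 minutes leg 3 → 22:03 UTC.
Add 4 hours and 37 minutes layover in Istanbul → 02:40 UTC (Dec 29).
Add 10 hours 15 minutes leg 4 → 12:55 UTC.
Halifax is UTC−4:00, so local arrival = 12:55 − 4:00 = 08:55 on Dec 29.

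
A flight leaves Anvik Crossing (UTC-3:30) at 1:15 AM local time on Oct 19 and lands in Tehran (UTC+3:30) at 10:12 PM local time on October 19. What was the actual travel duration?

Departure in UTC: 1:15 AM + 3:30 = 4:45 AM on Oct 19.
Arrival in UTC: 10:12 PM − 3:30 = 6:42 PM on Oct 19.
Elapsed = 6:42 PM − 4:45 AM = 13 hours 57 minutes.

13 hours 57 minutes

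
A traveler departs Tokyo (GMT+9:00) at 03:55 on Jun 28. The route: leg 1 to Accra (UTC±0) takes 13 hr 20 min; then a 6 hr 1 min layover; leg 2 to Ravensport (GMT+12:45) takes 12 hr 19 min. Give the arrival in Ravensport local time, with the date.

Convert departure to UTC: 03:55 − 9:00 = 18:55 UTC on Jun 27.
Add 13 hours 20 minutes leg 1 → 08:15 UTC (Jun 28).
Add 6 hours 1 minute layover in Accra → 14:16 UTC.
Add 12 hours and 19 minutes leg 2 → 02:35 UTC (Jun 29).
Ravensport is UTC+12:45, so local arrival = 02:35 + 12:45 = 15:20 on Jun 29.

15:20 on June 29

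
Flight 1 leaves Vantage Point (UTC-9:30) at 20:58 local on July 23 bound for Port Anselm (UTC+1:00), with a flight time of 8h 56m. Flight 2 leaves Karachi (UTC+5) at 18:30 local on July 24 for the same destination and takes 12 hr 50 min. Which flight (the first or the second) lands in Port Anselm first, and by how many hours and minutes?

Flight 1 in UTC: 20:58 + 9:30 = 06:28 on Jul 24.
+8 hours 56 minutes → arrive 15:24 UTC on Jul 24.
Flight 2 in UTC: 18:30 − 5:00 = 13:30 on Jul 24.
+12 hours 50 minutes → arrive 02:20 UTC on Jul 25.
Flight 1 lands earlier by 10 hours 56 minutes.

the first, by 10 hours 56 minutes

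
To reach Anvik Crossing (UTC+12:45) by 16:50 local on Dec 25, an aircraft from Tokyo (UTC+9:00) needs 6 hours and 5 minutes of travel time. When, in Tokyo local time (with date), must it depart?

Target arrival in UTC: 16:50 − 12:45 = 04:05 on Dec 25.
Subtract 6 hours 5 minutes → departure 22:00 UTC on Dec 24.
Tokyo is UTC+9:00: 22:00 + 9:00 = 07:00 on Dec 25.

07:00 on December 25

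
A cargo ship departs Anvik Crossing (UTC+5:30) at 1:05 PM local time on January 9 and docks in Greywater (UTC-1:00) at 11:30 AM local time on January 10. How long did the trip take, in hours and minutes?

28 hours 55 minutes

Departure in UTC: 1:05 PM − 5:30 = 7:35 AM on Jan 9.
Arrival in UTC: 11:30 AM + 1:00 = 12:30 PM on Jan 10.
Elapsed = 12:30 PM − 7:35 AM (+1 day) = 28 hours 55 minutes.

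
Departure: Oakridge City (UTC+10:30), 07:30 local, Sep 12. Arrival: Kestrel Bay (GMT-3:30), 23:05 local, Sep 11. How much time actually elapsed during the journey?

Departure in UTC: 07:30 − 10:30 = 21:00 on Sep 11.
Arrival in UTC: 23:05 + 3:30 = 02:35 on Sep 12.
Elapsed = 02:35 − 21:00 (+1 day) = 5 hours 35 minutes.

5 hours 35 minutes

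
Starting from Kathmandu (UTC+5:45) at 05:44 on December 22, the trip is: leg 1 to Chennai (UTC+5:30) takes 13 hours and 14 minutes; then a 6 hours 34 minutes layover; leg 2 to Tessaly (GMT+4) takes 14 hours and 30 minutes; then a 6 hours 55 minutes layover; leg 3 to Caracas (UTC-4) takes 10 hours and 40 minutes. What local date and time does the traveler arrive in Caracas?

23:52 on Dec 23

Convert departure to UTC: 05:44 − 5:45 = 23:59 UTC on Dec 21.
Add 13 hours 14 minutes leg 1 → 13:13 UTC (Dec 22).
Add 6 hours 34 minutes layover in Chennai → 19:47 UTC.
Add 14 hours 30 minutes leg 2 → 10:17 UTC (Dec 23).
Add 6 hours 55 minutes layover in Tessaly → 17:12 UTC.
Add 10 hours and 40 minutes leg 3 → 03:52 UTC (Dec 24).
Caracas is UTC−4:00, so local arrival = 03:52 − 4:00 = 23:52 on Dec 23.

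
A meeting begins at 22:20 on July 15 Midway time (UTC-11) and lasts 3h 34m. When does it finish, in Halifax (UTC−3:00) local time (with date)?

Halifax is 8:00 ahead of Midway.
After 3 hours 34 minutes it is 01:54 (Jul 16) in Midway.
Shift by the zone difference: 01:54 + 8:00 = 09:54 on Jul 16 in Halifax.

09:54 on Jul 16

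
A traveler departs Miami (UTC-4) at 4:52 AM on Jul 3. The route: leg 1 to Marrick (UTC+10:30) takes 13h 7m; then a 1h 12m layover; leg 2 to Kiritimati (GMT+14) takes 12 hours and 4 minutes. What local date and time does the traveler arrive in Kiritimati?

1:15 AM on July 5

Convert departure to UTC: 4:52 AM + 4:00 = 8:52 AM UTC on Jul 3.
Add 13 hours and 7 minutes leg 1 → 9:59 PM UTC.
Add 1 hour and 12 minutes layover in Marrick → 11:11 PM UTC.
Add 12 hours and 4 minutes leg 2 → 11:15 AM UTC (Jul 4).
Kiritimati is UTC+14:00, so local arrival = 11:15 AM + 14:00 = 1:15 AM on Jul 5.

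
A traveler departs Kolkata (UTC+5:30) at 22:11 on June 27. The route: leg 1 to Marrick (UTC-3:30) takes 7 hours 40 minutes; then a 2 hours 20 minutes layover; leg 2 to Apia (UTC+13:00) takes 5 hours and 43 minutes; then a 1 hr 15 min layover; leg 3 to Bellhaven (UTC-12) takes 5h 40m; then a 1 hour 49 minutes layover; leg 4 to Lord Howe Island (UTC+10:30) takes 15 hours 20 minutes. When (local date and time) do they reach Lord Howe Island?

18:58 on June 29

Convert departure to UTC: 22:11 − 5:30 = 16:41 UTC on Jun 27.
Add 7 hours 40 minutes leg 1 → 00:21 UTC (Jun 28).
Add 2 hours 20 minutes layover in Marrick → 02:41 UTC.
Add 5 hours 43 minutes leg 2 → 08:24 UTC.
Add 1 hour and 15 minutes layover in Apia → 09:39 UTC.
Add 5 hours and 40 minutes leg 3 → 15:19 UTC.
Add 1 hour and 49 minutes layover in Bellhaven → 17:08 UTC.
Add 15 hours 20 minutes leg 4 → 08:28 UTC (Jun 29).
Lord Howe Island is UTC+10:30, so local arrival = 08:28 + 10:30 = 18:58 on Jun 29.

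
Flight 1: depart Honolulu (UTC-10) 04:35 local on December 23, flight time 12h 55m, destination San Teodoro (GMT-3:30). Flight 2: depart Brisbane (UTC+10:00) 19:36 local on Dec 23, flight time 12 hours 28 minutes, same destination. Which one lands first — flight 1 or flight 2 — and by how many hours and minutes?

Flight 1 in UTC: 04:35 + 10:00 = 14:35 on Dec 23.
+12 hours 55 minutes → arrive 03:30 UTC on Dec 24.
Flight 2 in UTC: 19:36 − 10:00 = 09:36 on Dec 23.
+12 hours and 28 minutes → arrive 22:04 UTC on Dec 23.
Flight 2 lands earlier by 5 hours 26 minutes.

the second, by 5 hours 26 minutes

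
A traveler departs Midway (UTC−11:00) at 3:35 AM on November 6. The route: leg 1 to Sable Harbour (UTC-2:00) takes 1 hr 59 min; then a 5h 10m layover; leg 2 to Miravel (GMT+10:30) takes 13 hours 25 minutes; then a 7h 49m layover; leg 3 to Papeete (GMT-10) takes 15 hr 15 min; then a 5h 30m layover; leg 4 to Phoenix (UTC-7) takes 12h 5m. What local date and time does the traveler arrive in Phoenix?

8:48 PM on Nov 8

Convert departure to UTC: 3:35 AM + 11:00 = 2:35 PM UTC on Nov 6.
Add 1 hour and 59 minutes leg 1 → 4:34 PM UTC.
Add 5 hours and 10 minutes layover in Sable Harbour → 9:44 PM UTC.
Add 13 hours and 25 minutes leg 2 → 11:09 AM UTC (Nov 7).
Add 7 hours 49 minutes layover in Miravel → 6:58 PM UTC.
Add 15 hours 15 minutes leg 3 → 10:13 AM UTC (Nov 8).
Add 5 hours 30 minutes layover in Papeete → 3:43 PM UTC.
Add 12 hours 5 minutes leg 4 → 3:48 AM UTC (Nov 9).
Phoenix is UTC−7:00, so local arrival = 3:48 AM − 7:00 = 8:48 PM on Nov 8.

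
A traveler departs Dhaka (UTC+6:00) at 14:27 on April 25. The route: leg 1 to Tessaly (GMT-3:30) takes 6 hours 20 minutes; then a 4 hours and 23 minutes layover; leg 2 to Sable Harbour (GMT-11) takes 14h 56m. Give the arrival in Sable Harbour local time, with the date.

23:06 on April 25

Convert departure to UTC: 14:27 − 6:00 = 08:27 UTC on Apr 25.
Add 6 hours 20 minutes leg 1 → 14:47 UTC.
Add 4 hours 23 minutes layover in Tessaly → 19:10 UTC.
Add 14 hours and 56 minutes leg 2 → 10:06 UTC (Apr 26).
Sable Harbour is UTC−11:00, so local arrival = 10:06 − 11:00 = 23:06 on Apr 25.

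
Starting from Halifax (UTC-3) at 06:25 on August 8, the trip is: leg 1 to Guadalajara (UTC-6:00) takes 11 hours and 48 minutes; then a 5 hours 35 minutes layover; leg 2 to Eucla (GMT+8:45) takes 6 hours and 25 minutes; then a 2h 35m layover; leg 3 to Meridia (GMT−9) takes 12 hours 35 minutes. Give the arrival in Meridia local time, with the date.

Convert departure to UTC: 06:25 + 3:00 = 09:25 UTC on Aug 8.
Add 11 hours and 48 minutes leg 1 → 21:13 UTC.
Add 5 hours and 35 minutes layover in Guadalajara → 02:48 UTC (Aug 9).
Add 6 hours 25 minutes leg 2 → 09:13 UTC.
Add 2 hours and 35 minutes layover in Eucla → 11:48 UTC.
Add 12 hours 35 minutes leg 3 → 00:23 UTC (Aug 10).
Meridia is UTC−9:00, so local arrival = 00:23 − 9:00 = 15:23 on Aug 9.

15:23 on August 9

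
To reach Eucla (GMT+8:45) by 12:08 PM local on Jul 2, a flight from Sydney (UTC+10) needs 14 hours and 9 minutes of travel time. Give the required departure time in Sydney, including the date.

11:14 PM on Jul 1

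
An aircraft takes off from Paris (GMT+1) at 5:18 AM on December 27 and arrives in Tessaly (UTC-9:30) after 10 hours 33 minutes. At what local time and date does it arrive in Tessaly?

5:21 AM on December 27

Convert departure to UTC: 5:18 AM − 1:00 = 4:18 AM UTC on Dec 27.
Add 10 hours and 33 minutes travel time → 2:51 PM UTC.
Tessaly is UTC−9:30, so local arrival = 2:51 PM − 9:30 = 5:21 AM on Dec 27.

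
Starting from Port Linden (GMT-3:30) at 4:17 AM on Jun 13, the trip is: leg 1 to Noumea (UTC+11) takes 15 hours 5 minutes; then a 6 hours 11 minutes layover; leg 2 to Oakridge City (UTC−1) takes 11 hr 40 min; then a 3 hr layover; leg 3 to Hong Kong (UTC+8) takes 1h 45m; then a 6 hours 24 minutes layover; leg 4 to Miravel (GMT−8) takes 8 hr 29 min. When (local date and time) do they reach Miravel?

Convert departure to UTC: 4:17 AM + 3:30 = 7:47 AM UTC on Jun 13.
Add 15 hours 5 minutes leg 1 → 10:52 PM UTC.
Add 6 hours 11 minutes layover in Noumea → 5:03 AM UTC (Jun 14).
Add 11 hours 40 minutes leg 2 → 4:43 PM UTC.
Add 3 hours layover in Oakridge City → 7:43 PM UTC.
Add 1 hour 45 minutes leg 3 → 9:28 PM UTC.
Add 6 hours 24 minutes layover in Hong Kong → 3:52 AM UTC (Jun 15).
Add 8 hours 29 minutes leg 4 → 12:21 PM UTC.
Miravel is UTC−8:00, so local arrival = 12:21 PM − 8:00 = 4:21 AM on Jun 15.

4:21 AM on June 15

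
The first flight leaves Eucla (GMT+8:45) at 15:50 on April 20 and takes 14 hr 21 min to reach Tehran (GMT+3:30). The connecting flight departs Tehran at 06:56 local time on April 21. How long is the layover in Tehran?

6 hours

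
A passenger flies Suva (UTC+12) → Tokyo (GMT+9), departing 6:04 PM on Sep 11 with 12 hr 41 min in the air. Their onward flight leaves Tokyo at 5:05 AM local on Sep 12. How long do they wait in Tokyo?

Convert departure to UTC: 6:04 PM − 12:00 = 6:04 AM UTC on Sep 11.
Add 12 hours 41 minutes flight time → 6:45 PM UTC.
Tokyo is UTC+9:00, so local arrival = 6:45 PM + 9:00 = 3:45 AM on Sep 12.
Layover = 5:05 AM − 3:45 AM = 1 hour 20 minutes.

1 hour 20 minutes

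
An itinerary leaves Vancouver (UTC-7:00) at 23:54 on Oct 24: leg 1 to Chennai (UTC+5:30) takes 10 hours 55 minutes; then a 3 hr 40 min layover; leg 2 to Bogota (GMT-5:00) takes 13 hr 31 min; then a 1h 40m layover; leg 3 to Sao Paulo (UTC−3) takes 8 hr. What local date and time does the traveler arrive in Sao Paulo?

17:40 on Oct 26

Convert departure to UTC: 23:54 + 7:00 = 06:54 UTC on Oct 25.
Add 10 hours and 55 minutes leg 1 → 17:49 UTC.
Add 3 hours 40 minutes layover in Chennai → 21:29 UTC.
Add 13 hours 31 minutes leg 2 → 11:00 UTC (Oct 26).
Add 1 hour 40 minutes layover in Bogota → 12:40 UTC.
Add 8 hours leg 3 → 20:40 UTC.
Sao Paulo is UTC−3:00, so local arrival = 20:40 − 3:00 = 17:40 on Oct 26.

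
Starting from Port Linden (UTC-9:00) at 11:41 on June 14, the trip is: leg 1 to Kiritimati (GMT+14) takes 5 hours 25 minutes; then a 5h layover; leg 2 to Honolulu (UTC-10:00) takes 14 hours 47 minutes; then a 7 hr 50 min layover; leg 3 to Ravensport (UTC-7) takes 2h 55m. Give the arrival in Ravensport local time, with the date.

Convert departure to UTC: 11:41 + 9:00 = 20:41 UTC on Jun 14.
Add 5 hours and 25 minutes leg 1 → 02:06 UTC (Jun 15).
Add 5 hours layover in Kiritimati → 07:06 UTC.
Add 14 hours and 47 minutes leg 2 → 21:53 UTC.
Add 7 hours and 50 minutes layover in Honolulu → 05:43 UTC (Jun 16).
Add 2 hours and 55 minutes leg 3 → 08:38 UTC.
Ravensport is UTC−7:00, so local arrival = 08:38 − 7:00 = 01:38 on Jun 16.

01:38 on Jun 16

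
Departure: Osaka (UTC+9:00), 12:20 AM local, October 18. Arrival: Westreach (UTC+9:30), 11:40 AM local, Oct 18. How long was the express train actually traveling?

10 hours 50 minutes

Departure in UTC: 12:20 AM − 9:00 = 3:20 PM on Oct 17.
Arrival in UTC: 11:40 AM − 9:30 = 2:10 AM on Oct 18.
Elapsed = 2:10 AM − 3:20 PM (+1 day) = 10 hours 50 minutes.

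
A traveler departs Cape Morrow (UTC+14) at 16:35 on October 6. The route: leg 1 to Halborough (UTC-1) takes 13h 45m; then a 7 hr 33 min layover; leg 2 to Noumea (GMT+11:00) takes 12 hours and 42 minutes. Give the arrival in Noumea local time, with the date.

Convert departure to UTC: 16:35 − 14:00 = 02:35 UTC on Oct 6.
Add 13 hours and 45 minutes leg 1 → 16:20 UTC.
Add 7 hours 33 minutes layover in Halborough → 23:53 UTC.
Add 12 hours 42 minutes leg 2 → 12:35 UTC (Oct 7).
Noumea is UTC+11:00, so local arrival = 12:35 + 11:00 = 23:35 on Oct 7.

23:35 on October 7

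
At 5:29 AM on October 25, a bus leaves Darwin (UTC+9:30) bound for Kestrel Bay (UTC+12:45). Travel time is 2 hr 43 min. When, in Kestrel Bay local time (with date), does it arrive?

Kestrel Bay is 3:15 ahead of Darwin.
After 2 hours 43 minutes it is 8:12 AM in Darwin.
Shift by the zone difference: 8:12 AM + 3:15 = 11:27 AM on Oct 25 in Kestrel Bay.

11:27 AM on Oct 25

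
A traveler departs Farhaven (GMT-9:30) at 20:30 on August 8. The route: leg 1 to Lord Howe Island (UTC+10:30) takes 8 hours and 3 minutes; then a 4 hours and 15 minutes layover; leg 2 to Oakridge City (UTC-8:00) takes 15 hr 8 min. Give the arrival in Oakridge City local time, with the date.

01:26 on Aug 10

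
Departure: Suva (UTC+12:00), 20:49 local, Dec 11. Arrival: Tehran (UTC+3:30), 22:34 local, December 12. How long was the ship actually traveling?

Departure in UTC: 20:49 − 12:00 = 08:49 on Dec 11.
Arrival in UTC: 22:34 − 3:30 = 19:04 on Dec 12.
Elapsed = 19:04 − 08:49 (+1 day) = 34 hours 15 minutes.

34 hours 15 minutes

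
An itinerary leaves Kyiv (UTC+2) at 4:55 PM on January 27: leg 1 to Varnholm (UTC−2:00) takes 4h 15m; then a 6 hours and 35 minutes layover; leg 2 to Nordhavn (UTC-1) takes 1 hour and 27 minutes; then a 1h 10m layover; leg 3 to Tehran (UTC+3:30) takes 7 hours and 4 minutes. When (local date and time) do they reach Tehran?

2:56 PM on January 28

Convert departure to UTC: 4:55 PM − 2:00 = 2:55 PM UTC on Jan 27.
Add 4 hours 15 minutes leg 1 → 7:10 PM UTC.
Add 6 hours and 35 minutes layover in Varnholm → 1:45 AM UTC (Jan 28).
Add 1 hour and 27 minutes leg 2 → 3:12 AM UTC.
Add 1 hour and 10 minutes layover in Nordhavn → 4:22 AM UTC.
Add 7 hours 4 minutes leg 3 → 11:26 AM UTC.
Tehran is UTC+3:30, so local arrival = 11:26 AM + 3:30 = 2:56 PM on Jan 28.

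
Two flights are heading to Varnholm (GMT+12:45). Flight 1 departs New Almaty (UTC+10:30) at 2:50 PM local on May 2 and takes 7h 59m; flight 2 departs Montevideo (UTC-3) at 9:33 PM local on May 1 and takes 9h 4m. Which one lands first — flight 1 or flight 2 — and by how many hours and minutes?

Flight 1 in UTC: 2:50 PM − 10:30 = 4:20 AM on May 2.
+7 hours 59 minutes → arrive 12:19 PM UTC on May 2.
Flight 2 in UTC: 9:33 PM + 3:00 = 12:33 AM on May 2.
+9 hours 4 minutes → arrive 9:37 AM UTC on May 2.
Flight 2 lands earlier by 2 hours 42 minutes.

the second, by 2 hours 42 minutes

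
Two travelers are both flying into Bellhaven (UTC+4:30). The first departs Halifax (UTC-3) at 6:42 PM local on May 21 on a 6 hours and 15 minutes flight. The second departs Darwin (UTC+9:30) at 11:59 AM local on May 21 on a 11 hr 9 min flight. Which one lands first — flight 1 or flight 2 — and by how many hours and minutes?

the second, by 14 hours 19 minutes

Flight 1 in UTC: 6:42 PM + 3:00 = 9:42 PM on May 21.
+6 hours 15 minutes → arrive 3:57 AM UTC on May 22.
Flight 2 in UTC: 11:59 AM − 9:30 = 2:29 AM on May 21.
+11 hours and 9 minutes → arrive 1:38 PM UTC on May 21.
Flight 2 lands earlier by 14 hours 19 minutes.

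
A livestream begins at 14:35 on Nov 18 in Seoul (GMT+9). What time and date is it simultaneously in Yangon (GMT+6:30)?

Yangon is 2:30 behind Seoul.
Shift by the zone difference: 14:35 − 2:30 = 12:05 on Nov 18 in Yangon.

12:05 on November 18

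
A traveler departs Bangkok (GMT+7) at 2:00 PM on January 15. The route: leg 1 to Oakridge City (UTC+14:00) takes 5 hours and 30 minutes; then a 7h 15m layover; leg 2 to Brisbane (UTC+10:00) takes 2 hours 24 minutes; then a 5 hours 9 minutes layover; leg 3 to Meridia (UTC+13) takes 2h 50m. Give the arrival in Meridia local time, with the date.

Convert departure to UTC: 2:00 PM − 7:00 = 7:00 AM UTC on Jan 15.
Add 5 hours 30 minutes leg 1 → 12:30 PM UTC.
Add 7 hours and 15 minutes layover in Oakridge City → 7:45 PM UTC.
Add 2 hours and 24 minutes leg 2 → 10:09 PM UTC.
Add 5 hours and 9 minutes layover in Brisbane → 3:18 AM UTC (Jan 16).
Add 2 hours 50 minutes leg 3 → 6:08 AM UTC.
Meridia is UTC+13:00, so local arrival = 6:08 AM + 13:00 = 7:08 PM on Jan 16.

7:08 PM on January 16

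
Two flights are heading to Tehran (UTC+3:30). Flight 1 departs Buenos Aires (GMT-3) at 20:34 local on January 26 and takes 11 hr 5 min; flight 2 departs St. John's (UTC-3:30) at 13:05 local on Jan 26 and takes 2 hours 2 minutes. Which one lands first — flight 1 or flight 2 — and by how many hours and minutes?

Flight 1 in UTC: 20:34 + 3:00 = 23:34 on Jan 26.
+11 hours 5 minutes → arrive 10:39 UTC on Jan 27.
Flight 2 in UTC: 13:05 + 3:30 = 16:35 on Jan 26.
+2 hours 2 minutes → arrive 18:37 UTC on Jan 26.
Flight 2 lands earlier by 16 hours 2 minutes.

the second, by 16 hours 2 minutes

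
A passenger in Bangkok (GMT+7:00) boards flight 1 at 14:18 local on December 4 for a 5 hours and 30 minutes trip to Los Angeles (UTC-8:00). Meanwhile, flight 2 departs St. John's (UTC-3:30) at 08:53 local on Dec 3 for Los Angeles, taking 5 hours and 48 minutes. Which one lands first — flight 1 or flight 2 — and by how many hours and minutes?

Flight 1 in UTC: 14:18 − 7:00 = 07:18 on Dec 4.
+5 hours 30 minutes → arrive 12:48 UTC on Dec 4.
Flight 2 in UTC: 08:53 + 3:30 = 12:23 on Dec 3.
+5 hours 48 minutes → arrive 18:11 UTC on Dec 3.
Flight 2 lands earlier by 18 hours 37 minutes.

the second, by 18 hours 37 minutes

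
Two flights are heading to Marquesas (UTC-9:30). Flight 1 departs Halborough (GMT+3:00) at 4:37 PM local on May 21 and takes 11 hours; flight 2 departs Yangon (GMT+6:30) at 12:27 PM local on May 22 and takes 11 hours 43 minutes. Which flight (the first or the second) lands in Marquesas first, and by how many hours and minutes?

the first, by 17 hours 3 minutes

Flight 1 in UTC: 4:37 PM − 3:00 = 1:37 PM on May 21.
+11 hours → arrive 12:37 AM UTC on May 22.
Flight 2 in UTC: 12:27 PM − 6:30 = 5:57 AM on May 22.
+11 hours 43 minutes → arrive 5:40 PM UTC on May 22.
Flight 1 lands earlier by 17 hours 3 minutes.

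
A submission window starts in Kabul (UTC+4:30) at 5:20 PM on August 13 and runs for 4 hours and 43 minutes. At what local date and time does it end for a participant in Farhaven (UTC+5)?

Convert start to UTC: 5:20 PM − 4:30 = 12:50 PM UTC on Aug 13.
Add 4 hours 43 minutes duration → 5:33 PM UTC.
Farhaven is UTC+5:00, so local end time = 5:33 PM + 5:00 = 10:33 PM on Aug 13.

10:33 PM on Aug 13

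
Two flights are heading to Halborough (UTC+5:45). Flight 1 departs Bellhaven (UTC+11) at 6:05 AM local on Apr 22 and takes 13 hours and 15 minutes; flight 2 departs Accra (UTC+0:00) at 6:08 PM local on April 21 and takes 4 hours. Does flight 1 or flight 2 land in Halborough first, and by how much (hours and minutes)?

the second, by 10 hours 12 minutes

Flight 1 in UTC: 6:05 AM − 11:00 = 7:05 PM on Apr 21.
+13 hours 15 minutes → arrive 8:20 AM UTC on Apr 22.
Flight 2 departs at 6:08 PM UTC (Apr 21).
+4 hours → arrive 10:08 PM UTC on Apr 21.
Flight 2 lands earlier by 10 hours 12 minutes.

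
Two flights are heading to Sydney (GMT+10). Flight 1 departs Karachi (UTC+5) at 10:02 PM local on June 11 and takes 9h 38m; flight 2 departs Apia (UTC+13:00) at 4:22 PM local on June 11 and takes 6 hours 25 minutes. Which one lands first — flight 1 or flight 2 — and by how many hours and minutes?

the second, by 16 hours 53 minutes

Flight 1 in UTC: 10:02 PM − 5:00 = 5:02 PM on Jun 11.
+9 hours 38 minutes → arrive 2:40 AM UTC on Jun 12.
Flight 2 in UTC: 4:22 PM − 13:00 = 3:22 AM on Jun 11.
+6 hours 25 minutes → arrive 9:47 AM UTC on Jun 11.
Flight 2 lands earlier by 16 hours 53 minutes.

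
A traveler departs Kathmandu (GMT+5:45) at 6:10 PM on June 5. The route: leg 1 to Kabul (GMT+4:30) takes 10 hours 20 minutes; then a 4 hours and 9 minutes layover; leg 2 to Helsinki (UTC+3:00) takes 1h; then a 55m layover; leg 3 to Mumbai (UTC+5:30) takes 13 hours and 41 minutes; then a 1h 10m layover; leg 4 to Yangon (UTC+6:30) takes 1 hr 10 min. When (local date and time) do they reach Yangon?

3:20 AM on June 7

Convert departure to UTC: 6:10 PM − 5:45 = 12:25 PM UTC on Jun 5.
Add 10 hours and 20 minutes leg 1 → 10:45 PM UTC.
Add 4 hours and 9 minutes layover in Kabul → 2:54 AM UTC (Jun 6).
Add 1 hour leg 2 → 3:54 AM UTC.
Add 55 minutes layover in Helsinki → 4:49 AM UTC.
Add 13 hours 41 minutes leg 3 → 6:30 PM UTC.
Add 1 hour and 10 minutes layover in Mumbai → 7:40 PM UTC.
Add 1 hour 10 minutes leg 4 → 8:50 PM UTC.
Yangon is UTC+6:30, so local arrival = 8:50 PM + 6:30 = 3:20 AM on Jun 7.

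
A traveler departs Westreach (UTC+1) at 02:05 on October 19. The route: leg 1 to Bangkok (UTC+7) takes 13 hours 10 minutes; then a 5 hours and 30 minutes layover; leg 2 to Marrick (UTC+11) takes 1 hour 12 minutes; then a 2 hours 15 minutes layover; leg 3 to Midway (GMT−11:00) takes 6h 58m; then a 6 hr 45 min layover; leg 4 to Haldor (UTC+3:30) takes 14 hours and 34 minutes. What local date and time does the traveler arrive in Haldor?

Convert departure to UTC: 02:05 − 1:00 = 01:05 UTC on Oct 19.
Add 13 hours and 10 minutes leg 1 → 14:15 UTC.
Add 5 hours and 30 minutes layover in Bangkok → 19:45 UTC.
Add 1 hour 12 minutes leg 2 → 20:57 UTC.
Add 2 hours 15 minutes layover in Marrick → 23:12 UTC.
Add 6 hours 58 minutes leg 3 → 06:10 UTC (Oct 20).
Add 6 hours and 45 minutes layover in Midway → 12:55 UTC.
Add 14 hours and 34 minutes leg 4 → 03:29 UTC (Oct 21).
Haldor is UTC+3:30, so local arrival = 03:29 + 3:30 = 06:59 on Oct 21.

06:59 on October 21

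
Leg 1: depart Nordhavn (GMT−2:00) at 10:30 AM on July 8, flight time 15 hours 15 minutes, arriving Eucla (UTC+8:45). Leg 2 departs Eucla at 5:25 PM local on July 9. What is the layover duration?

4 hours 55 minutes

Convert departure to UTC: 10:30 AM + 2:00 = 12:30 PM UTC on Jul 8.
Add 15 hours and 15 minutes flight time → 3:45 AM UTC (Jul 9).
Eucla is UTC+8:45, so local arrival = 3:45 AM + 8:45 = 12:30 PM on Jul 9.
Layover = 5:25 PM − 12:30 PM = 4 hours 55 minutes.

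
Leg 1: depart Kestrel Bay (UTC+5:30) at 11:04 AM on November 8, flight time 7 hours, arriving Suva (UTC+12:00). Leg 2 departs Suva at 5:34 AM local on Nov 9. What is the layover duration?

Convert departure to UTC: 11:04 AM − 5:30 = 5:34 AM UTC on Nov 8.
Add 7 hours flight time → 12:34 PM UTC.
Suva is UTC+12:00, so local arrival = 12:34 PM + 12:00 = 12:34 AM on Nov 9.
Layover = 5:34 AM − 12:34 AM = 5 hours.

5 hours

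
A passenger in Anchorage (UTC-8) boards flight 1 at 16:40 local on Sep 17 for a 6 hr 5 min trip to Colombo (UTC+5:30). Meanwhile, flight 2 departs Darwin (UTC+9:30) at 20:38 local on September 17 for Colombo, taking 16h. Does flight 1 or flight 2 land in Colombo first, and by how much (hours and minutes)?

Flight 1 in UTC: 16:40 + 8:00 = 00:40 on Sep 18.
+6 hours and 5 minutes → arrive 06:45 UTC on Sep 18.
Flight 2 in UTC: 20:38 − 9:30 = 11:08 on Sep 17.
+16 hours → arrive 03:08 UTC on Sep 18.
Flight 2 lands earlier by 3 hours 37 minutes.

the second, by 3 hours 37 minutes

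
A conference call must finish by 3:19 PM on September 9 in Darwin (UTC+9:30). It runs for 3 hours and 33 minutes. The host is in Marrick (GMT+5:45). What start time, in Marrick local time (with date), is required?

8:01 AM on September 9

Target end time in UTC: 3:19 PM − 9:30 = 5:49 AM on Sep 9.
Subtract 3 hours and 33 minutes → start 2:16 AM UTC on Sep 9.
Marrick is UTC+5:45: 2:16 AM + 5:45 = 8:01 AM on Sep 9.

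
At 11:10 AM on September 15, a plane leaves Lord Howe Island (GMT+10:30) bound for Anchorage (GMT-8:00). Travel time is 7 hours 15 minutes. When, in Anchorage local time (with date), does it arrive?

11:55 PM on Sep 14

Convert departure to UTC: 11:10 AM − 10:30 = 12:40 AM UTC on Sep 15.
Add 7 hours and 15 minutes travel time → 7:55 AM UTC.
Anchorage is UTC−8:00, so local arrival = 7:55 AM − 8:00 = 11:55 PM on Sep 14.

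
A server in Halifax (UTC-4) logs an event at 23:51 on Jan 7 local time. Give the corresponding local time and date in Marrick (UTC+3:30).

07:21 on Jan 8

In UTC: 23:51 + 4:00 = 03:51 on Jan 8.
Marrick is UTC+3:30: 03:51 + 3:30 = 07:21 on Jan 8.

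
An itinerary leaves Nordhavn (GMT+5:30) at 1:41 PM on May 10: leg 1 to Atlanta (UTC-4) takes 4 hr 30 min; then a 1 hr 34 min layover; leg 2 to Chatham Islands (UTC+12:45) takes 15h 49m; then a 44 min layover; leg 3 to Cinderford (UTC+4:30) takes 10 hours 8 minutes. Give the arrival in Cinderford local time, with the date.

9:26 PM on May 11

Convert departure to UTC: 1:41 PM − 5:30 = 8:11 AM UTC on May 10.
Add 4 hours and 30 minutes leg 1 → 12:41 PM UTC.
Add 1 hour 34 minutes layover in Atlanta → 2:15 PM UTC.
Add 15 hours and 49 minutes leg 2 → 6:04 AM UTC (May 11).
Add 44 minutes layover in Chatham Islands → 6:48 AM UTC.
Add 10 hours and 8 minutes leg 3 → 4:56 PM UTC.
Cinderford is UTC+4:30, so local arrival = 4:56 PM + 4:30 = 9:26 PM on May 11.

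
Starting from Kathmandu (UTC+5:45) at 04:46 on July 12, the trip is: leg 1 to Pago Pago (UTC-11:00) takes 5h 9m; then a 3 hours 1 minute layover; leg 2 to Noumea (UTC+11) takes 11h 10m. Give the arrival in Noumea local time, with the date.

05:21 on Jul 13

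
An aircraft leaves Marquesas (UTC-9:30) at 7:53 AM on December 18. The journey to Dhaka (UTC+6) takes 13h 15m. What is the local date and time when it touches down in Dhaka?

Convert departure to UTC: 7:53 AM + 9:30 = 5:23 PM UTC on Dec 18.
Add 13 hours 15 minutes travel time → 6:38 AM UTC (Dec 19).
Dhaka is UTC+6:00, so local arrival = 6:38 AM + 6:00 = 12:38 PM on Dec 19.

12:38 PM on December 19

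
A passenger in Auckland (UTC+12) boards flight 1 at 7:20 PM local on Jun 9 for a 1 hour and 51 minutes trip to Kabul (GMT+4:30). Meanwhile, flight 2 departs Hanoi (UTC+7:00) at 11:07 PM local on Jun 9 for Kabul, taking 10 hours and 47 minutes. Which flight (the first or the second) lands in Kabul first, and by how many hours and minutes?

Flight 1 in UTC: 7:20 PM − 12:00 = 7:20 AM on Jun 9.
+1 hour 51 minutes → arrive 9:11 AM UTC on Jun 9.
Flight 2 in UTC: 11:07 PM − 7:00 = 4:07 PM on Jun 9.
+10 hours 47 minutes → arrive 2:54 AM UTC on Jun 10.
Flight 1 lands earlier by 17 hours 43 minutes.

the first, by 17 hours 43 minutes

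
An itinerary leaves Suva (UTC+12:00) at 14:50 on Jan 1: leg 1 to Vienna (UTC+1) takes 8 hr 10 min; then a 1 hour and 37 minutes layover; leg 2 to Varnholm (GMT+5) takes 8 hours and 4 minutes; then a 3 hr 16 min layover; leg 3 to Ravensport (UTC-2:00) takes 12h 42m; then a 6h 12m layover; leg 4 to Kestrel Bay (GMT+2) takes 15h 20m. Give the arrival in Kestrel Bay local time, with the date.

12:11 on January 3

Convert departure to UTC: 14:50 − 12:00 = 02:50 UTC on Jan 1.
Add 8 hours 10 minutes leg 1 → 11:00 UTC.
Add 1 hour 37 minutes layover in Vienna → 12:37 UTC.
Add 8 hours and 4 minutes leg 2 → 20:41 UTC.
Add 3 hours and 16 minutes layover in Varnholm → 23:57 UTC.
Add 12 hours and 42 minutes leg 3 → 12:39 UTC (Jan 2).
Add 6 hours and 12 minutes layover in Ravensport → 18:51 UTC.
Add 15 hours 20 minutes leg 4 → 10:11 UTC (Jan 3).
Kestrel Bay is UTC+2:00, so local arrival = 10:11 + 2:00 = 12:11 on Jan 3.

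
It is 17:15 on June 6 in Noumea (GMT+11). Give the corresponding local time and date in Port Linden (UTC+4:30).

10:45 on June 6

Port Linden is 6:30 behind Noumea.
Shift by the zone difference: 17:15 − 6:30 = 10:45 on Jun 6 in Port Linden.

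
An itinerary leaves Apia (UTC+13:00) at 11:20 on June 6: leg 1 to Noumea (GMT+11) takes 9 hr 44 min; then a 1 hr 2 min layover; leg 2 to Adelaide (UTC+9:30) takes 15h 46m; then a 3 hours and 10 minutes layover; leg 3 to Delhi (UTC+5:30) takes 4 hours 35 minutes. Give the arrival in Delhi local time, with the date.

14:07 on June 7

Convert departure to UTC: 11:20 − 13:00 = 22:20 UTC on Jun 5.
Add 9 hours 44 minutes leg 1 → 08:04 UTC (Jun 6).
Add 1 hour and 2 minutes layover in Noumea → 09:06 UTC.
Add 15 hours 46 minutes leg 2 → 00:52 UTC (Jun 7).
Add 3 hours and 10 minutes layover in Adelaide → 04:02 UTC.
Add 4 hours and 35 minutes leg 3 → 08:37 UTC.
Delhi is UTC+5:30, so local arrival = 08:37 + 5:30 = 14:07 on Jun 7.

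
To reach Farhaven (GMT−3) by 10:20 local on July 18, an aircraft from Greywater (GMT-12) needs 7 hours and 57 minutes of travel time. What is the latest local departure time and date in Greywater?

Target arrival in UTC: 10:20 + 3:00 = 13:20 on Jul 18.
Subtract 7 hours 57 minutes → departure 05:23 UTC on Jul 18.
Greywater is UTC−12:00: 05:23 − 12:00 = 17:23 on Jul 17.

17:23 on July 17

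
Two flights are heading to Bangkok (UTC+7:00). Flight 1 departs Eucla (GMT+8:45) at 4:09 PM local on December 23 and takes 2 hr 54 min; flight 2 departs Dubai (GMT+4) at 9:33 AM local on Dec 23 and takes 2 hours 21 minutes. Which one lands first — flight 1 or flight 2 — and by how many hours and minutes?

Flight 1 in UTC: 4:09 PM − 8:45 = 7:24 AM on Dec 23.
+2 hours 54 minutes → arrive 10:18 AM UTC on Dec 23.
Flight 2 in UTC: 9:33 AM − 4:00 = 5:33 AM on Dec 23.
+2 hours 21 minutes → arrive 7:54 AM UTC on Dec 23.
Flight 2 lands earlier by 2 hours 24 minutes.

the second, by 2 hours 24 minutes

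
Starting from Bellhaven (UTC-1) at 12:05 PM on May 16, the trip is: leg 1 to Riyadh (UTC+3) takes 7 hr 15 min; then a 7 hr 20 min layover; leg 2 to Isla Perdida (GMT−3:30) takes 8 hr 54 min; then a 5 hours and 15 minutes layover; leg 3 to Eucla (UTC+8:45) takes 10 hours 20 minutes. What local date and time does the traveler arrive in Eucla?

Convert departure to UTC: 12:05 PM + 1:00 = 1:05 PM UTC on May 16.
Add 7 hours and 15 minutes leg 1 → 8:20 PM UTC.
Add 7 hours and 20 minutes layover in Riyadh → 3:40 AM UTC (May 17).
Add 8 hours 54 minutes leg 2 → 12:34 PM UTC.
Add 5 hours 15 minutes layover in Isla Perdida → 5:49 PM UTC.
Add 10 hours 20 minutes leg 3 → 4:09 AM UTC (May 18).
Eucla is UTC+8:45, so local arrival = 4:09 AM + 8:45 = 12:54 PM on May 18.

12:54 PM on May 18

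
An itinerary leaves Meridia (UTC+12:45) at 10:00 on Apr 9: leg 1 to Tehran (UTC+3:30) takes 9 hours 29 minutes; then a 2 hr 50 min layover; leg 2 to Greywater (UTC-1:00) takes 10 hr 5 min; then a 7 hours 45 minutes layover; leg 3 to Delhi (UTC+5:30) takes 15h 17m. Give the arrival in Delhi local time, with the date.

Convert departure to UTC: 10:00 − 12:45 = 21:15 UTC on Apr 8.
Add 9 hours 29 minutes leg 1 → 06:44 UTC (Apr 9).
Add 2 hours 50 minutes layover in Tehran → 09:34 UTC.
Add 10 hours and 5 minutes leg 2 → 19:39 UTC.
Add 7 hours 45 minutes layover in Greywater → 03:24 UTC (Apr 10).
Add 15 hours and 17 minutes leg 3 → 18:41 UTC.
Delhi is UTC+5:30, so local arrival = 18:41 + 5:30 = 00:11 on Apr 11.

00:11 on April 11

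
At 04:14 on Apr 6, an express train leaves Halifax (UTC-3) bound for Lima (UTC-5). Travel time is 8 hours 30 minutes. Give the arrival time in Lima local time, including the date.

10:44 on April 6

Convert departure to UTC: 04:14 + 3:00 = 07:14 UTC on Apr 6.
Add 8 hours 30 minutes travel time → 15:44 UTC.
Lima is UTC−5:00, so local arrival = 15:44 − 5:00 = 10:44 on Apr 6.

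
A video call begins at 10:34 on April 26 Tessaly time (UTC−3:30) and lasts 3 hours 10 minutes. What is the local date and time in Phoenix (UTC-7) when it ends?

10:14 on April 26

Convert start to UTC: 10:34 + 3:30 = 14:04 UTC on Apr 26.
Add 3 hours 10 minutes duration → 17:14 UTC.
Phoenix is UTC−7:00, so local end time = 17:14 − 7:00 = 10:14 on Apr 26.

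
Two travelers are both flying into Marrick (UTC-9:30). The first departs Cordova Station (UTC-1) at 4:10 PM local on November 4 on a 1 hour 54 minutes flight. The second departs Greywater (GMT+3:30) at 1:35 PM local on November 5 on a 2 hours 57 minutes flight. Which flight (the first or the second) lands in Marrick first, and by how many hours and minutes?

Flight 1 in UTC: 4:10 PM + 1:00 = 5:10 PM on Nov 4.
+1 hour 54 minutes → arrive 7:04 PM UTC on Nov 4.
Flight 2 in UTC: 1:35 PM − 3:30 = 10:05 AM on Nov 5.
+2 hours and 57 minutes → arrive 1:02 PM UTC on Nov 5.
Flight 1 lands earlier by 17 hours 58 minutes.

the first, by 17 hours 58 minutes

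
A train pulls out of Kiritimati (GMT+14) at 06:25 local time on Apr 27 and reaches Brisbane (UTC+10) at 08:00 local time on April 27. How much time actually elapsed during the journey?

Brisbane is 4:00 behind Kiritimati.
Clock-face elapsed time (ignoring zones) is 1 hour 35 minutes.
Actual elapsed = 1 hour 35 minutes + 4:00 = 5 hours 35 minutes.

5 hours 35 minutes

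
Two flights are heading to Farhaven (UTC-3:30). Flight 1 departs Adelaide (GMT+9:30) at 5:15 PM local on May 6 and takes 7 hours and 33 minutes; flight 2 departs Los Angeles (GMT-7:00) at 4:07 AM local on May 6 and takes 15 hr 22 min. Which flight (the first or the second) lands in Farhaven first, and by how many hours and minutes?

the first, by 11 hours 11 minutes

Flight 1 in UTC: 5:15 PM − 9:30 = 7:45 AM on May 6.
+7 hours and 33 minutes → arrive 3:18 PM UTC on May 6.
Flight 2 in UTC: 4:07 AM + 7:00 = 11:07 AM on May 6.
+15 hours 22 minutes → arrive 2:29 AM UTC on May 7.
Flight 1 lands earlier by 11 hours 11 minutes.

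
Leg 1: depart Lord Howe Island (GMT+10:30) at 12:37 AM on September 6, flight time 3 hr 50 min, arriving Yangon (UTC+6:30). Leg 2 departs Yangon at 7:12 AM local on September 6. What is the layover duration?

Convert departure to UTC: 12:37 AM − 10:30 = 2:07 PM UTC on Sep 5.
Add 3 hours and 50 minutes flight time → 5:57 PM UTC.
Yangon is UTC+6:30, so local arrival = 5:57 PM + 6:30 = 12:27 AM on Sep 6.
Layover = 7:12 AM − 12:27 AM = 6 hours 45 minutes.

6 hours 45 minutes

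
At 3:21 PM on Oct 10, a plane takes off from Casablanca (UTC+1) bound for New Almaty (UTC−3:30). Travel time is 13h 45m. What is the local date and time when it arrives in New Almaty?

12:36 AM on Oct 11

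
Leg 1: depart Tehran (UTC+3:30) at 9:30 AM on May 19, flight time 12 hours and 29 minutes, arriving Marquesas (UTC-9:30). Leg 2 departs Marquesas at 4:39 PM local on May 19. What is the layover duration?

Convert departure to UTC: 9:30 AM − 3:30 = 6:00 AM UTC on May 19.
Add 12 hours 29 minutes flight time → 6:29 PM UTC.
Marquesas is UTC−9:30, so local arrival = 6:29 PM − 9:30 = 8:59 AM on May 19.
Layover = 4:39 PM − 8:59 AM = 7 hours 40 minutes.

7 hours 40 minutes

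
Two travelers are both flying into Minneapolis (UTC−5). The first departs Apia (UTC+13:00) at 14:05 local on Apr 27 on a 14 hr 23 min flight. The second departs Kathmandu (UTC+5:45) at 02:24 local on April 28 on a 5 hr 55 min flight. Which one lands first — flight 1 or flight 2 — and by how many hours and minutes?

Flight 1 in UTC: 14:05 − 13:00 = 01:05 on Apr 27.
+14 hours and 23 minutes → arrive 15:28 UTC on Apr 27.
Flight 2 in UTC: 02:24 − 5:45 = 20:39 on Apr 27.
+5 hours 55 minutes → arrive 02:34 UTC on Apr 28.
Flight 1 lands earlier by 11 hours 6 minutes.

the first, by 11 hours 6 minutes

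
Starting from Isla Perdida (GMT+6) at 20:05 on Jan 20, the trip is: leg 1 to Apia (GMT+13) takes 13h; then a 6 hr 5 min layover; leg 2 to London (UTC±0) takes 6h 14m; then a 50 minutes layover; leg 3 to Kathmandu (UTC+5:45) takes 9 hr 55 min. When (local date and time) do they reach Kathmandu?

07:54 on January 22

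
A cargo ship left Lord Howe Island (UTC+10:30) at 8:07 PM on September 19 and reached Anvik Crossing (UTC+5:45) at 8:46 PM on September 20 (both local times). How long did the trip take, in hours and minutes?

29 hours 24 minutes

Departure in UTC: 8:07 PM − 10:30 = 9:37 AM on Sep 19.
Arrival in UTC: 8:46 PM − 5:45 = 3:01 PM on Sep 20.
Elapsed = 3:01 PM − 9:37 AM (+1 day) = 29 hours 24 minutes.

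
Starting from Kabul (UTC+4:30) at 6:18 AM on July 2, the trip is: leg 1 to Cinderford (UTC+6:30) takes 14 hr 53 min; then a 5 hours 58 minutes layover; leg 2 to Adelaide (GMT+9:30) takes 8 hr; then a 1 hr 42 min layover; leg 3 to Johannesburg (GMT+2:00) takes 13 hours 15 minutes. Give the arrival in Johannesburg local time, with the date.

Convert departure to UTC: 6:18 AM − 4:30 = 1:48 AM UTC on Jul 2.
Add 14 hours and 53 minutes leg 1 → 4:41 PM UTC.
Add 5 hours and 58 minutes layover in Cinderford → 10:39 PM UTC.
Add 8 hours leg 2 → 6:39 AM UTC (Jul 3).
Add 1 hour and 42 minutes layover in Adelaide → 8:21 AM UTC.
Add 13 hours 15 minutes leg 3 → 9:36 PM UTC.
Johannesburg is UTC+2:00, so local arrival = 9:36 PM + 2:00 = 11:36 PM on Jul 3.

11:36 PM on July 3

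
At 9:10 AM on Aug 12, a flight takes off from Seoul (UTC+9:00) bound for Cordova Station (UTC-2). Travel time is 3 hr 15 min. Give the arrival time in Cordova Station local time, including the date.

Convert departure to UTC: 9:10 AM − 9:00 = 12:10 AM UTC on Aug 12.
Add 3 hours and 15 minutes travel time → 3:25 AM UTC.
Cordova Station is UTC−2:00, so local arrival = 3:25 AM − 2:00 = 1:25 AM on Aug 12.

1:25 AM on Aug 12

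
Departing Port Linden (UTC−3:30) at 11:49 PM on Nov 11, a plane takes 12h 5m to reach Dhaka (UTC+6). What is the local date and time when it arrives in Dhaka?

9:24 PM on November 12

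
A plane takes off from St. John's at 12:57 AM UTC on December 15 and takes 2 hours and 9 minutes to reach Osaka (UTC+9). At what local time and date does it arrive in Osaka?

Departure is given in UTC: 12:57 AM on Dec 15.
Add 2 hours 9 minutes → 3:06 AM UTC.
Osaka is UTC+9:00: 3:06 AM + 9:00 = 12:06 PM on Dec 15.

12:06 PM on December 15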